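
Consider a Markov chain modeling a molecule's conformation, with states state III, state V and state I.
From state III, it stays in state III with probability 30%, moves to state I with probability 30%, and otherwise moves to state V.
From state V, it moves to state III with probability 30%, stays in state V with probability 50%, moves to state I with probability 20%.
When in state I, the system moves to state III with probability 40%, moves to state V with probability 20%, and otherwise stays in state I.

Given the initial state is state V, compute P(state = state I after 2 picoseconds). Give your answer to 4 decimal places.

Sum over the intermediate state after 1 picosecond:
P = P(state V→state III)·P(state III→state I) + P(state V→state V)·P(state V→state I) + P(state V→state I)·P(state I→state I)
  = 0.3×0.3 + 0.5×0.2 + 0.2×0.4
  = 0.0900 + 0.1000 + 0.0800 = 0.2700

0.2700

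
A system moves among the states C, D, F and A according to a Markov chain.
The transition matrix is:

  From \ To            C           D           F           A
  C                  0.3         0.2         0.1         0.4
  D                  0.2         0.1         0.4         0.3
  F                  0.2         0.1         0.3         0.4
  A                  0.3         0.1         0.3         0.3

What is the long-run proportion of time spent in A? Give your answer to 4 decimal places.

Let the stationary distribution be π with π = πP and π_1 + π_2 + π_3 + π_4 = 1.
π_1 = 0.3·π_1 + 0.2·π_2 + 0.2·π_3 + 0.3·π_4
π_2 = 0.2·π_1 + 0.1·π_2 + 0.1·π_3 + 0.1·π_4
π_3 = 0.1·π_1 + 0.4·π_2 + 0.3·π_3 + 0.3·π_4
Solving with the normalization constraint gives π = (0.2614, 0.1261, 0.2603, 0.3522).
So the stationary probability of A is 0.3522.

0.3522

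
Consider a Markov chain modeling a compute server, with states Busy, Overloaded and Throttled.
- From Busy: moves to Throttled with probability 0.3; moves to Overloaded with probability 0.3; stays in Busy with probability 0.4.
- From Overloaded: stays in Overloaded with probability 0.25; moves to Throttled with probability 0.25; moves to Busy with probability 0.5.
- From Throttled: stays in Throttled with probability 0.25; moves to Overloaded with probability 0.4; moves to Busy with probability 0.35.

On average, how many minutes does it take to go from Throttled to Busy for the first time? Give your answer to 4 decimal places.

2.4865

Let t(s) be the expected number of minutes to first reach Busy from state s, with t(Busy) = 0. Conditioning on the first minute:
t(Overloaded) = 1 + 0.25·t(Overloaded) + 0.25·t(Throttled)
t(Throttled) = 1 + 0.4·t(Overloaded) + 0.25·t(Throttled)
Solving: t(Overloaded) = 2.1622, t(Throttled) = 2.4865.
Expected minutes from Throttled to Busy: 2.4865.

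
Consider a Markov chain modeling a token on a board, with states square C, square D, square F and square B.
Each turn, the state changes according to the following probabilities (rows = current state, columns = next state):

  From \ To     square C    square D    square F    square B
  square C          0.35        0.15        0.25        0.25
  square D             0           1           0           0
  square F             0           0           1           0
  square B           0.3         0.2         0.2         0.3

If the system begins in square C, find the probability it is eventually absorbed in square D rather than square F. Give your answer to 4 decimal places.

0.4079

Let h(s) be the probability of absorption at square D starting from transient state s. Then h(square D) = 1 and h(square F) = 0. By first-step analysis:
h(square C) = 0.35·h(square C) + 0.15·1 + 0.25·0 + 0.25·h(square B)
h(square B) = 0.3·h(square C) + 0.2·1 + 0.2·0 + 0.3·h(square B)
Solving: h(square C) = 0.4079, h(square B) = 0.4605.
Starting from square C, the probability is 0.4079.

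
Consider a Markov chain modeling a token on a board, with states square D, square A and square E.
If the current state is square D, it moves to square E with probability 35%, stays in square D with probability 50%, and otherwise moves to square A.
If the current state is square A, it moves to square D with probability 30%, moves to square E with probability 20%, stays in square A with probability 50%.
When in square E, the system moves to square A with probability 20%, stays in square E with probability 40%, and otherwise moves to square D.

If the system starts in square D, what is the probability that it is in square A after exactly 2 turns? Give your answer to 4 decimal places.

Sum over the intermediate state after 1 turn:
P = P(square D→square D)·P(square D→square A) + P(square D→square A)·P(square A→square A) + P(square D→square E)·P(square E→square A)
  = 0.5×0.15 + 0.15×0.5 + 0.35×0.2
  = 0.0750 + 0.0750 + 0.0700 = 0.2200

0.2200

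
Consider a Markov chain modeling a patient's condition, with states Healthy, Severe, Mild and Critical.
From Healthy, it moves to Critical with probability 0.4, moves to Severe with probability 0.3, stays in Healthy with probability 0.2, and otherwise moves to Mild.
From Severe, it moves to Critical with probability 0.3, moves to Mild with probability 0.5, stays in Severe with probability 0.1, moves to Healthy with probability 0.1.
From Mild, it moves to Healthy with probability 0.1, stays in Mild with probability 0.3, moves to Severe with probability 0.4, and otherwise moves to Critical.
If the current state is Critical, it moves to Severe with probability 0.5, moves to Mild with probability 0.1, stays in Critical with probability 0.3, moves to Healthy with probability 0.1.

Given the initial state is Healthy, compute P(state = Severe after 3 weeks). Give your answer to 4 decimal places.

Propagate the distribution vector 3 weeks from Healthy.
After 0 weeks: (1.0000, 0.0000, 0.0000, 0.0000)
After 1 week: (0.2000, 0.3000, 0.1000, 0.4000)
After 2 weeks: (0.1200, 0.3300, 0.2400, 0.3100)
After 3 weeks: (0.1120, 0.3200, 0.2800, 0.2880)
P(in Severe after 3 weeks) = 0.3200

0.3200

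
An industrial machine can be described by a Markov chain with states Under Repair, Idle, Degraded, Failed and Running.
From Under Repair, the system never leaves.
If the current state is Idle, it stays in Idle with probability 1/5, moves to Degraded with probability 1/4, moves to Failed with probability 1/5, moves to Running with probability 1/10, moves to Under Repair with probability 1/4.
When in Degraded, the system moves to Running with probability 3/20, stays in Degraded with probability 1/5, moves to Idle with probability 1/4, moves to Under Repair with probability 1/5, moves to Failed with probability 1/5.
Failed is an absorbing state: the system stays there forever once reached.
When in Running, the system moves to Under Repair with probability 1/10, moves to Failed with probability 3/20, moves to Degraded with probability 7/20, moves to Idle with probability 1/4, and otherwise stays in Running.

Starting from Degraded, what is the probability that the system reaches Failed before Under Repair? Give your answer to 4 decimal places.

Let h(s) be the probability of absorption at Failed starting from transient state s. Then h(Failed) = 1 and h(Under Repair) = 0. By first-step analysis:
h(Idle) = 0.25·0 + 0.2·h(Idle) + 0.25·h(Degraded) + 0.2·1 + 0.1·h(Running)
h(Degraded) = 0.2·0 + 0.25·h(Idle) + 0.2·h(Degraded) + 0.2·1 + 0.15·h(Running)
h(Running) = 0.1·0 + 0.25·h(Idle) + 0.35·h(Degraded) + 0.15·1 + 0.15·h(Running)
Solving: h(Idle) = 0.4690, h(Degraded) = 0.4936, h(Running) = 0.5177.
Starting from Degraded, the probability is 0.4936.

0.4936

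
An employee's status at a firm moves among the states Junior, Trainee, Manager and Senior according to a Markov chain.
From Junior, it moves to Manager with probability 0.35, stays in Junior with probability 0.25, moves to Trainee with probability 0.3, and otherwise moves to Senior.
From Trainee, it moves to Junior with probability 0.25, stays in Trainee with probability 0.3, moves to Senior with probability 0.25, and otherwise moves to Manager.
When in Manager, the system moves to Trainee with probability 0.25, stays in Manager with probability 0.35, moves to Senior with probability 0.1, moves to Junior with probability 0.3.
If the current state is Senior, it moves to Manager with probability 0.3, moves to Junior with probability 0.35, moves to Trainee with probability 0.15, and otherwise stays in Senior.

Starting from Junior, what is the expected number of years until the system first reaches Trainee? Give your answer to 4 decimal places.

3.7578

Let t(s) be the expected number of years to first reach Trainee from state s, with t(Trainee) = 0. Conditioning on the first year:
t(Junior) = 1 + 0.25·t(Junior) + 0.35·t(Manager) + 0.1·t(Senior)
t(Manager) = 1 + 0.3·t(Junior) + 0.35·t(Manager) + 0.1·t(Senior)
t(Senior) = 1 + 0.35·t(Junior) + 0.3·t(Manager) + 0.2·t(Senior)
Solving: t(Junior) = 3.7578, t(Manager) = 3.9457, t(Senior) = 4.3737.
Expected years from Junior to Trainee: 3.7578.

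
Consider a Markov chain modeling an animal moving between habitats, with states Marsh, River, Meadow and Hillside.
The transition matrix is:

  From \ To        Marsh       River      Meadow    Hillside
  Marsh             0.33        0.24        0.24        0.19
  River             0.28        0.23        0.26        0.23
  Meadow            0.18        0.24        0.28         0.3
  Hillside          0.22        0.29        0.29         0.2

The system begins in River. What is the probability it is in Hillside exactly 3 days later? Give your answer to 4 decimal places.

0.2316

Propagate the distribution vector 3 days from River.
After 0 days: (0.0000, 1.0000, 0.0000, 0.0000)
After 1 day: (0.2800, 0.2300, 0.2600, 0.2300)
After 2 days: (0.2542, 0.2492, 0.2665, 0.2301)
After 3 days: (0.2523, 0.2490, 0.2671, 0.2316)
P(in Hillside after 3 days) = 0.2316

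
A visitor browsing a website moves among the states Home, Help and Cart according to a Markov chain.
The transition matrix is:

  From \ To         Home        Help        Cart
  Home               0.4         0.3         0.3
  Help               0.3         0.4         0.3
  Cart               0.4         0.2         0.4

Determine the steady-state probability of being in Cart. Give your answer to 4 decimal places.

Let the stationary distribution be π with π = πP and π_1 + π_2 + π_3 = 1.
π_1 = 0.4·π_1 + 0.3·π_2 + 0.4·π_3
π_2 = 0.3·π_1 + 0.4·π_2 + 0.2·π_3
Solving with the normalization constraint gives π = (0.3704, 0.2963, 0.3333).
So the stationary probability of Cart is 0.3333.

0.3333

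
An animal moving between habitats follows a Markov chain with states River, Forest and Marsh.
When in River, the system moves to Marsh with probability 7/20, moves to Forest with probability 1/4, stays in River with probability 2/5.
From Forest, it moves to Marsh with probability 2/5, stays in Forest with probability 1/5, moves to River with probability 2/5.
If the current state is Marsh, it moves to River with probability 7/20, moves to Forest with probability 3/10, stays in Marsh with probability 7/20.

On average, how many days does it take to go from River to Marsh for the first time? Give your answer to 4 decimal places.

2.7632

Let t(s) be the expected number of days to first reach Marsh from state s, with t(Marsh) = 0. Conditioning on the first day:
t(River) = 1 + 0.4·t(River) + 0.25·t(Forest)
t(Forest) = 1 + 0.4·t(River) + 0.2·t(Forest)
Solving: t(River) = 2.7632, t(Forest) = 2.6316.
Expected days from River to Marsh: 2.7632.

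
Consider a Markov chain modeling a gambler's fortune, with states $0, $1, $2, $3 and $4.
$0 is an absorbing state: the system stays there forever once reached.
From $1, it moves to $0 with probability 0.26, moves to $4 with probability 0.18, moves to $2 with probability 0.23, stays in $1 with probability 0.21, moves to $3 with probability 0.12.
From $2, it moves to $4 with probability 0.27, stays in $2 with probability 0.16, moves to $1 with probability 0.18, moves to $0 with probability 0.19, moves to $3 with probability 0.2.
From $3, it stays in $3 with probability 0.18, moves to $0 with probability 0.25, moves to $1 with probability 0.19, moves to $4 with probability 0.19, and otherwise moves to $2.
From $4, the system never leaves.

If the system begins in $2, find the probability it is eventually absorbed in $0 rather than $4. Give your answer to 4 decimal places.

Let h(s) be the probability of absorption at $0 starting from transient state s. Then h($0) = 1 and h($4) = 0. By first-step analysis:
h($1) = 0.26·1 + 0.21·h($1) + 0.23·h($2) + 0.12·h($3) + 0.18·0
h($2) = 0.19·1 + 0.18·h($1) + 0.16·h($2) + 0.2·h($3) + 0.27·0
h($3) = 0.25·1 + 0.19·h($1) + 0.19·h($2) + 0.18·h($3) + 0.19·0
Solving: h($1) = 0.5490, h($2) = 0.4728, h($3) = 0.5416.
Starting from $2, the probability is 0.4728.

0.4728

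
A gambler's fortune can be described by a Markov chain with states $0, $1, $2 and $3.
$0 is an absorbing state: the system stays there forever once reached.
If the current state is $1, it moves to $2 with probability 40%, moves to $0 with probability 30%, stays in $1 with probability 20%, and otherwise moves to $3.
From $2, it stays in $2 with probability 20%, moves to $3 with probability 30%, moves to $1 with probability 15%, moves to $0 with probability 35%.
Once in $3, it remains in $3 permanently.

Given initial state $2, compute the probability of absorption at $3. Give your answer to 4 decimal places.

Let h(s) be the probability of absorption at $3 starting from transient state s. Then h($3) = 1 and h($0) = 0. By first-step analysis:
h($1) = 0.3·0 + 0.2·h($1) + 0.4·h($2) + 0.1·1
h($2) = 0.35·0 + 0.15·h($1) + 0.2·h($2) + 0.3·1
Solving: h($1) = 0.3448, h($2) = 0.4397.
Starting from $2, the probability is 0.4397.

0.4397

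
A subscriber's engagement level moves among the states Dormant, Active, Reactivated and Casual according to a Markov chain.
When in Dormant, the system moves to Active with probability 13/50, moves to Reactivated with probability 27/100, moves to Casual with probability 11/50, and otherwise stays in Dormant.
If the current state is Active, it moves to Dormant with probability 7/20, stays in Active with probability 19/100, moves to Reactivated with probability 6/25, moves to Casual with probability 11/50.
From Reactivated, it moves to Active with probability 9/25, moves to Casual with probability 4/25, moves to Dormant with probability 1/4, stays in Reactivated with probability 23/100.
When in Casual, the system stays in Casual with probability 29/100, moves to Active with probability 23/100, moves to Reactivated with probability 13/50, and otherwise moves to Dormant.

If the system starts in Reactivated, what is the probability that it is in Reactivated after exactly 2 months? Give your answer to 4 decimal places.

Propagate the distribution vector 2 months from Reactivated.
After 0 months: (0.0000, 0.0000, 1.0000, 0.0000)
After 1 month: (0.2500, 0.3600, 0.2300, 0.1600)
After 2 months: (0.2812, 0.2530, 0.2484, 0.2174)
P(in Reactivated after 2 months) = 0.2484

0.2484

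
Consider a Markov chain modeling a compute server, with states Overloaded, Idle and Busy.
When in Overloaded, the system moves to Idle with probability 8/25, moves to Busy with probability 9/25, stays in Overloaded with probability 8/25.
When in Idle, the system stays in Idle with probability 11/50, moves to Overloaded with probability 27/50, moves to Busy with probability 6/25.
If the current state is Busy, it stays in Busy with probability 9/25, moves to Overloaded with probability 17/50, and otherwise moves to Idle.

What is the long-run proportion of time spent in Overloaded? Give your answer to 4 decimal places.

Let the stationary distribution be π with π = πP and π_1 + π_2 + π_3 = 1.
π_1 = 0.32·π_1 + 0.54·π_2 + 0.34·π_3
π_2 = 0.32·π_1 + 0.22·π_2 + 0.3·π_3
Solving with the normalization constraint gives π = (0.3892, 0.2850, 0.3258).
So the stationary probability of Overloaded is 0.3892.

0.3892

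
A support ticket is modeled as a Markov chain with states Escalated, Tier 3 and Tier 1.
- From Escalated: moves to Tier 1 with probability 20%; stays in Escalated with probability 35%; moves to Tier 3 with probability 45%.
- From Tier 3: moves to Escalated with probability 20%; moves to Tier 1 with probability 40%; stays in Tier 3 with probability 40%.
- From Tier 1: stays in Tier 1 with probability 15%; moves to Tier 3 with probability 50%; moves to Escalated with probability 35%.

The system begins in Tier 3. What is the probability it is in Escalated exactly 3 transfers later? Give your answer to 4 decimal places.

Propagate the distribution vector 3 transfers from Tier 3.
After 0 transfers: (0.0000, 1.0000, 0.0000)
After 1 transfer: (0.2000, 0.4000, 0.4000)
After 2 transfers: (0.2900, 0.4500, 0.2600)
After 3 transfers: (0.2825, 0.4405, 0.2770)
P(in Escalated after 3 transfers) = 0.2825

0.2825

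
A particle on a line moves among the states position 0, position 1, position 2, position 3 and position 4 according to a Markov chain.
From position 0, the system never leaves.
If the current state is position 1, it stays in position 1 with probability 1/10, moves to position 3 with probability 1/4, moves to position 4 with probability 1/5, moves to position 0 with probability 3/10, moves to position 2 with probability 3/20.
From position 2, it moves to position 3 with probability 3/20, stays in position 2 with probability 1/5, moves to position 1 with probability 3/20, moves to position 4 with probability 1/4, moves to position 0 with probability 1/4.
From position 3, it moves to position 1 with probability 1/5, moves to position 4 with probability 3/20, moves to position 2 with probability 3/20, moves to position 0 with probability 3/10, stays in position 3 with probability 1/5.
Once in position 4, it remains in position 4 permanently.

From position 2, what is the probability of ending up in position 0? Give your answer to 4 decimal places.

Let h(s) be the probability of absorption at position 0 starting from transient state s. Then h(position 0) = 1 and h(position 4) = 0. By first-step analysis:
h(position 1) = 0.3·1 + 0.1·h(position 1) + 0.15·h(position 2) + 0.25·h(position 3) + 0.2·0
h(position 2) = 0.25·1 + 0.15·h(position 1) + 0.2·h(position 2) + 0.15·h(position 3) + 0.25·0
h(position 3) = 0.3·1 + 0.2·h(position 1) + 0.15·h(position 2) + 0.2·h(position 3) + 0.15·0
Solving: h(position 1) = 0.5975, h(position 2) = 0.5419, h(position 3) = 0.6260.
Starting from position 2, the probability is 0.5419.

0.5419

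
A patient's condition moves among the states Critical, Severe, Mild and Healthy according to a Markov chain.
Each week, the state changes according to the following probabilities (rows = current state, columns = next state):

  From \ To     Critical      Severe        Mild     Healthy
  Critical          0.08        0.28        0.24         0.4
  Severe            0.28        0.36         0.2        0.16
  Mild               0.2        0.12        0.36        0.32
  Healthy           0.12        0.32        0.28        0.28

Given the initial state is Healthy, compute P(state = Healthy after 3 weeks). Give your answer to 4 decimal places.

0.2809

Propagate the distribution vector 3 weeks from Healthy.
After 0 weeks: (0.0000, 0.0000, 0.0000, 1.0000)
After 1 week: (0.1200, 0.3200, 0.2800, 0.2800)
After 2 weeks: (0.1888, 0.2720, 0.2720, 0.2672)
After 3 weeks: (0.1777, 0.2689, 0.2724, 0.2809)
P(in Healthy after 3 weeks) = 0.2809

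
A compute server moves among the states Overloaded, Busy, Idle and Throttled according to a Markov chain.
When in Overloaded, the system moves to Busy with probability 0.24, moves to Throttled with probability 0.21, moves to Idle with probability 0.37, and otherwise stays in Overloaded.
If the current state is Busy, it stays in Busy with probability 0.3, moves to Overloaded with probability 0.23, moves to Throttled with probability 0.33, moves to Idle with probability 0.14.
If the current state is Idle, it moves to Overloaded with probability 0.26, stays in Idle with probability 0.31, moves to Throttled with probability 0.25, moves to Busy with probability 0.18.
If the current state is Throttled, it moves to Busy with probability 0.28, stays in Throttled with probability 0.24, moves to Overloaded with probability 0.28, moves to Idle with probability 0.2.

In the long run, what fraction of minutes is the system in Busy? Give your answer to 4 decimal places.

0.2501

Let the stationary distribution be π with π = πP and π_1 + π_2 + π_3 + π_4 = 1.
π_1 = 0.18·π_1 + 0.23·π_2 + 0.26·π_3 + 0.28·π_4
π_2 = 0.24·π_1 + 0.3·π_2 + 0.18·π_3 + 0.28·π_4
π_3 = 0.37·π_1 + 0.14·π_2 + 0.31·π_3 + 0.2·π_4
Solving with the normalization constraint gives π = (0.2386, 0.2501, 0.2534, 0.2579).
So the stationary probability of Busy is 0.2501.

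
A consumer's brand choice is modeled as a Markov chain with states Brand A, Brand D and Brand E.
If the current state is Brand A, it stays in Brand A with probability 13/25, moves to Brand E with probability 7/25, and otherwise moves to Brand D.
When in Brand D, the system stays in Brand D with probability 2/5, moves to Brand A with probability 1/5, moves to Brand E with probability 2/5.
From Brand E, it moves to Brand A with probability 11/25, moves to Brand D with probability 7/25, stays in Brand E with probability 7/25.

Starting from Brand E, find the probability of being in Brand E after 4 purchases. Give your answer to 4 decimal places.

Propagate the distribution vector 4 purchases from Brand E.
After 0 purchases: (0.0000, 0.0000, 1.0000)
After 1 purchase: (0.4400, 0.2800, 0.2800)
After 2 purchases: (0.4080, 0.2784, 0.3136)
After 3 purchases: (0.4058, 0.2808, 0.3134)
After 4 purchases: (0.4051, 0.2812, 0.3137)
P(in Brand E after 4 purchases) = 0.3137

0.3137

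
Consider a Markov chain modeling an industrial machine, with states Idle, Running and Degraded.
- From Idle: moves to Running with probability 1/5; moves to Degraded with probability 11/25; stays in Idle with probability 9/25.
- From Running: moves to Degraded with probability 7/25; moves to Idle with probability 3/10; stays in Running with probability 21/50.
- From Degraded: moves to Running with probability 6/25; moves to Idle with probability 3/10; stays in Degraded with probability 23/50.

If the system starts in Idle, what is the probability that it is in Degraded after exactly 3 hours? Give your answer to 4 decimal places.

0.4065

Propagate the distribution vector 3 hours from Idle.
After 0 hours: (1.0000, 0.0000, 0.0000)
After 1 hour: (0.3600, 0.2000, 0.4400)
After 2 hours: (0.3216, 0.2616, 0.4168)
After 3 hours: (0.3193, 0.2742, 0.4065)
P(in Degraded after 3 hours) = 0.4065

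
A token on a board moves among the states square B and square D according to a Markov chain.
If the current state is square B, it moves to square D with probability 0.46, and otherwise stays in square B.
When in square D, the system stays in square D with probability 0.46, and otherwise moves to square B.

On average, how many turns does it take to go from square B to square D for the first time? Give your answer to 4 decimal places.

2.1739

Let t(s) be the expected number of turns to first reach square D from state s, with t(square D) = 0. Conditioning on the first turn:
t(square B) = 1 + 0.54·t(square B)
Solving: t(square B) = 2.1739.
Expected turns from square B to square D: 2.1739.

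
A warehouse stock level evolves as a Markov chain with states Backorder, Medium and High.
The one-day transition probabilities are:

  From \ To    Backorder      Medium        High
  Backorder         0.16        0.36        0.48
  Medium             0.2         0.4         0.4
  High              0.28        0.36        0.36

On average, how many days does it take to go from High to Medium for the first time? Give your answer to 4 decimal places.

Let t(s) be the expected number of days to first reach Medium from state s, with t(Medium) = 0. Conditioning on the first day:
t(Backorder) = 1 + 0.16·t(Backorder) + 0.48·t(High)
t(High) = 1 + 0.28·t(Backorder) + 0.36·t(High)
Solving: t(Backorder) = 2.7778, t(High) = 2.7778.
Expected days from High to Medium: 2.7778.

2.7778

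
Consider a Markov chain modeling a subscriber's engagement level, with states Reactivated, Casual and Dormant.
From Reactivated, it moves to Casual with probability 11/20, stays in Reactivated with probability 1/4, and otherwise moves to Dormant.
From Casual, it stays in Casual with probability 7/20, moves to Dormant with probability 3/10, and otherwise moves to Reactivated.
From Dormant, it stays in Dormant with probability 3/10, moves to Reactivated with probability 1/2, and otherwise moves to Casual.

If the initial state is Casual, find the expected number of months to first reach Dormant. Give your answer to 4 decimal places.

3.7288

Let t(s) be the expected number of months to first reach Dormant from state s, with t(Dormant) = 0. Conditioning on the first month:
t(Reactivated) = 1 + 0.25·t(Reactivated) + 0.55·t(Casual)
t(Casual) = 1 + 0.35·t(Reactivated) + 0.35·t(Casual)
Solving: t(Reactivated) = 4.0678, t(Casual) = 3.7288.
Expected months from Casual to Dormant: 3.7288.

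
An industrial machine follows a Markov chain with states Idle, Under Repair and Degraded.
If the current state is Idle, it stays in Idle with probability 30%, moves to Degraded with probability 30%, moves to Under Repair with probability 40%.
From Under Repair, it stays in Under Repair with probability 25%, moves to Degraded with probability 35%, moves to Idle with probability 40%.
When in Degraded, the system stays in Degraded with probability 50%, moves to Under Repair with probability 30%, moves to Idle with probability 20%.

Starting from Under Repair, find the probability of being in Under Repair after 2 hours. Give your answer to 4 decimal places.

0.3275

Sum over the intermediate state after 1 hour:
P = P(Under Repair→Idle)·P(Idle→Under Repair) + P(Under Repair→Under Repair)·P(Under Repair→Under Repair) + P(Under Repair→Degraded)·P(Degraded→Under Repair)
  = 0.4×0.4 + 0.25×0.25 + 0.35×0.3
  = 0.1600 + 0.0625 + 0.1050 = 0.3275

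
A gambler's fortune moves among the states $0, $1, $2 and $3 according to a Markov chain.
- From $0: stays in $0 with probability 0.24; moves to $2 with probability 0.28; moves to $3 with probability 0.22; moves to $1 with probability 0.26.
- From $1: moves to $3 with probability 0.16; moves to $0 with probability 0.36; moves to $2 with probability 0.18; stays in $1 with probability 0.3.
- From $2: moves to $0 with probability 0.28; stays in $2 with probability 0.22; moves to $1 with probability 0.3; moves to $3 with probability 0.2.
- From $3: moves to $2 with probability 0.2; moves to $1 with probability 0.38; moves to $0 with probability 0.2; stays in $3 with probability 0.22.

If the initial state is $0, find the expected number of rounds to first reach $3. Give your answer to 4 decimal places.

Let t(s) be the expected number of rounds to first reach $3 from state s, with t($3) = 0. Conditioning on the first round:
t($0) = 1 + 0.24·t($0) + 0.26·t($1) + 0.28·t($2)
t($1) = 1 + 0.36·t($0) + 0.3·t($1) + 0.18·t($2)
t($2) = 1 + 0.28·t($0) + 0.3·t($1) + 0.22·t($2)
Solving: t($0) = 5.0403, t($1) = 5.3442, t($2) = 5.1468.
Expected rounds from $0 to $3: 5.0403.

5.0403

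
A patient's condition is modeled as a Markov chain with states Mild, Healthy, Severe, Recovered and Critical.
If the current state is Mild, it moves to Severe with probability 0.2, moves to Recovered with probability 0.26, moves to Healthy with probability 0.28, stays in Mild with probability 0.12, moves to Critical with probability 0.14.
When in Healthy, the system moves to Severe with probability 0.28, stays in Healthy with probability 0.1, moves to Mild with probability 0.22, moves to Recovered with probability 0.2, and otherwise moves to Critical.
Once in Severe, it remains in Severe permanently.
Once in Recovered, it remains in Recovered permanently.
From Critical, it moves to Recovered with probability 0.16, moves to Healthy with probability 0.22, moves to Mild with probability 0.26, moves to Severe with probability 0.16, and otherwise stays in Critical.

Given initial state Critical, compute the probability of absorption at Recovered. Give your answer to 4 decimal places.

0.4956

Let h(s) be the probability of absorption at Recovered starting from transient state s. Then h(Recovered) = 1 and h(Severe) = 0. By first-step analysis:
h(Mild) = 0.12·h(Mild) + 0.28·h(Healthy) + 0.2·0 + 0.26·1 + 0.14·h(Critical)
h(Healthy) = 0.22·h(Mild) + 0.1·h(Healthy) + 0.28·0 + 0.2·1 + 0.2·h(Critical)
h(Critical) = 0.26·h(Mild) + 0.22·h(Healthy) + 0.16·0 + 0.16·1 + 0.2·h(Critical)
Solving: h(Mild) = 0.5205, h(Healthy) = 0.4596, h(Critical) = 0.4956.
Starting from Critical, the probability is 0.4956.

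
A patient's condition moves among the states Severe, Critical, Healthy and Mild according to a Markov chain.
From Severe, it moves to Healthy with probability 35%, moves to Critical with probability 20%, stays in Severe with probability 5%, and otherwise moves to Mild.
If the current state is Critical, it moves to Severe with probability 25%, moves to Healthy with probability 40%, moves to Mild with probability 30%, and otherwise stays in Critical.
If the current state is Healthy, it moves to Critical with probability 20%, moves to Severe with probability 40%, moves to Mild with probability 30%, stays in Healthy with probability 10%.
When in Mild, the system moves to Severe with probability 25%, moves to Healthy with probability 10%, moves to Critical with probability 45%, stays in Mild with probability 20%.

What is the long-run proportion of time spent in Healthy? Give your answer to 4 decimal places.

Let the stationary distribution be π with π = πP and π_1 + π_2 + π_3 + π_4 = 1.
π_1 = 0.05·π_1 + 0.25·π_2 + 0.4·π_3 + 0.25·π_4
π_2 = 0.2·π_1 + 0.05·π_2 + 0.2·π_3 + 0.45·π_4
π_3 = 0.35·π_1 + 0.4·π_2 + 0.1·π_3 + 0.1·π_4
Solving with the normalization constraint gives π = (0.2372, 0.2379, 0.2307, 0.2943).
So the stationary probability of Healthy is 0.2307.

0.2307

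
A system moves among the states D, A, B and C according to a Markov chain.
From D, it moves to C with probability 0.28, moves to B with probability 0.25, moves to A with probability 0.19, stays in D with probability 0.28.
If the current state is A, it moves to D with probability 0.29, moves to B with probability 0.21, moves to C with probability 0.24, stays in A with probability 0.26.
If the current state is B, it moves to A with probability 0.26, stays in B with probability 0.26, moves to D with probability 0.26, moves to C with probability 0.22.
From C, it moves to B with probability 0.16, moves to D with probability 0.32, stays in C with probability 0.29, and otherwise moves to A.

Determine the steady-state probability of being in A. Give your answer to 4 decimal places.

0.2320

Let the stationary distribution be π with π = πP and π_1 + π_2 + π_3 + π_4 = 1.
π_1 = 0.28·π_1 + 0.29·π_2 + 0.26·π_3 + 0.32·π_4
π_2 = 0.19·π_1 + 0.26·π_2 + 0.26·π_3 + 0.23·π_4
π_3 = 0.25·π_1 + 0.21·π_2 + 0.26·π_3 + 0.16·π_4
Solving with the normalization constraint gives π = (0.2883, 0.2320, 0.2195, 0.2602).
So the stationary probability of A is 0.2320.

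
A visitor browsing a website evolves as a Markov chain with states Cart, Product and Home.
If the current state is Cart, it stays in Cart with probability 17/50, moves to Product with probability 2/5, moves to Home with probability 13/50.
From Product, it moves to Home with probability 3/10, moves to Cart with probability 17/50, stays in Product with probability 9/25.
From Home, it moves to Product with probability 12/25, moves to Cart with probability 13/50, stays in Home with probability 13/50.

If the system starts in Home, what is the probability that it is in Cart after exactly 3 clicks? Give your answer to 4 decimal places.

0.3177

Propagate the distribution vector 3 clicks from Home.
After 0 clicks: (0.0000, 0.0000, 1.0000)
After 1 click: (0.2600, 0.4800, 0.2600)
After 2 clicks: (0.3192, 0.4016, 0.2792)
After 3 clicks: (0.3177, 0.4063, 0.2761)
P(in Cart after 3 clicks) = 0.3177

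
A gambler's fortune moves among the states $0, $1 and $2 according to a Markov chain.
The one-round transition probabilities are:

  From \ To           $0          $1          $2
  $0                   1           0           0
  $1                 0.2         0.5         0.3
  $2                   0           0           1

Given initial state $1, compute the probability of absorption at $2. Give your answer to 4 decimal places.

0.6000

Let h(s) be the probability of absorption at $2 starting from transient state s. Then h($2) = 1 and h($0) = 0. By first-step analysis:
h($1) = 0.2·0 + 0.5·h($1) + 0.3·1
Solving: h($1) = 0.6000.
Starting from $1, the probability is 0.6000.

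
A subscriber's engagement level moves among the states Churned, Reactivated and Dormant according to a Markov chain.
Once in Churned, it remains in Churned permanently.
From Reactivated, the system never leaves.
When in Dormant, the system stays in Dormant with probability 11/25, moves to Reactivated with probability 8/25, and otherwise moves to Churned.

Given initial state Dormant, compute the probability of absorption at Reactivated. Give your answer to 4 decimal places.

0.5714

Let h(s) be the probability of absorption at Reactivated starting from transient state s. Then h(Reactivated) = 1 and h(Churned) = 0. By first-step analysis:
h(Dormant) = 0.24·0 + 0.32·1 + 0.44·h(Dormant)
Solving: h(Dormant) = 0.5714.
Starting from Dormant, the probability is 0.5714.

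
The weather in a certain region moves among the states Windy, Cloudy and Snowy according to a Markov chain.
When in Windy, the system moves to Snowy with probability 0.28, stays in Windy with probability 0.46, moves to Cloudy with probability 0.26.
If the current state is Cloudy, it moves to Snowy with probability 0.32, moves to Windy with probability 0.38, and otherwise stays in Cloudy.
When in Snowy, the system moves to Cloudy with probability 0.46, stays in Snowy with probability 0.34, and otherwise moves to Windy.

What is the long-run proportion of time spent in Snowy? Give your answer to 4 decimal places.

0.3122

Let the stationary distribution be π with π = πP and π_1 + π_2 + π_3 = 1.
π_1 = 0.46·π_1 + 0.38·π_2 + 0.2·π_3
π_2 = 0.26·π_1 + 0.3·π_2 + 0.46·π_3
Solving with the normalization constraint gives π = (0.3520, 0.3359, 0.3122).
So the stationary probability of Snowy is 0.3122.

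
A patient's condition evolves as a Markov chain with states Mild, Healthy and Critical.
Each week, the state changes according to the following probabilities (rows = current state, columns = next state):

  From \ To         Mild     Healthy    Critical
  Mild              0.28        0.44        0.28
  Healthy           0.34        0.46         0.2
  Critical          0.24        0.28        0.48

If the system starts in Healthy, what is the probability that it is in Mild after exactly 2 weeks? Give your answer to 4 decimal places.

Sum over the intermediate state after 1 week:
P = P(Healthy→Mild)·P(Mild→Mild) + P(Healthy→Healthy)·P(Healthy→Mild) + P(Healthy→Critical)·P(Critical→Mild)
  = 0.34×0.28 + 0.46×0.34 + 0.2×0.24
  = 0.0952 + 0.1564 + 0.0480 = 0.2996

0.2996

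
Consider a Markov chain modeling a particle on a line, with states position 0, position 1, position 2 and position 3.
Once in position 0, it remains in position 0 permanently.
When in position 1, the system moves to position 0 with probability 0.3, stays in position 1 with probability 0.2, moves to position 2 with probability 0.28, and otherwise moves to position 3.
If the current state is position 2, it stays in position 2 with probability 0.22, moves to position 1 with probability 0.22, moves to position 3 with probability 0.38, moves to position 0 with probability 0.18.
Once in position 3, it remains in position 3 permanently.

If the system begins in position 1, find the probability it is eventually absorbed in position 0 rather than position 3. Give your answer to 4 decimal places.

0.5057

Let h(s) be the probability of absorption at position 0 starting from transient state s. Then h(position 0) = 1 and h(position 3) = 0. By first-step analysis:
h(position 1) = 0.3·1 + 0.2·h(position 1) + 0.28·h(position 2) + 0.22·0
h(position 2) = 0.18·1 + 0.22·h(position 1) + 0.22·h(position 2) + 0.38·0
Solving: h(position 1) = 0.5057, h(position 2) = 0.3734.
Starting from position 1, the probability is 0.5057.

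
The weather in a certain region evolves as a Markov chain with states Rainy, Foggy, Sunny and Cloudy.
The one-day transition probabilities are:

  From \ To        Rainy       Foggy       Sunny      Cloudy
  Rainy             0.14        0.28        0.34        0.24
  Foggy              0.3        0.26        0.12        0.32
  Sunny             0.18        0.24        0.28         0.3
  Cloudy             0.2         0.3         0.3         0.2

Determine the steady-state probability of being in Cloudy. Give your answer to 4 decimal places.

Let the stationary distribution be π with π = πP and π_1 + π_2 + π_3 + π_4 = 1.
π_1 = 0.14·π_1 + 0.3·π_2 + 0.18·π_3 + 0.2·π_4
π_2 = 0.28·π_1 + 0.26·π_2 + 0.24·π_3 + 0.3·π_4
π_3 = 0.34·π_1 + 0.12·π_2 + 0.28·π_3 + 0.3·π_4
Solving with the normalization constraint gives π = (0.2093, 0.2697, 0.2547, 0.2662).
So the stationary probability of Cloudy is 0.2662.

0.2662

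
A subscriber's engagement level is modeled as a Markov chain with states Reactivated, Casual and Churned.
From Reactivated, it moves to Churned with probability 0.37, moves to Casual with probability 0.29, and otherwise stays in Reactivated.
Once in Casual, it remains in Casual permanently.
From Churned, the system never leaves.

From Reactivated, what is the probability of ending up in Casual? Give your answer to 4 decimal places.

Let h(s) be the probability of absorption at Casual starting from transient state s. Then h(Casual) = 1 and h(Churned) = 0. By first-step analysis:
h(Reactivated) = 0.34·h(Reactivated) + 0.29·1 + 0.37·0
Solving: h(Reactivated) = 0.4394.
Starting from Reactivated, the probability is 0.4394.

0.4394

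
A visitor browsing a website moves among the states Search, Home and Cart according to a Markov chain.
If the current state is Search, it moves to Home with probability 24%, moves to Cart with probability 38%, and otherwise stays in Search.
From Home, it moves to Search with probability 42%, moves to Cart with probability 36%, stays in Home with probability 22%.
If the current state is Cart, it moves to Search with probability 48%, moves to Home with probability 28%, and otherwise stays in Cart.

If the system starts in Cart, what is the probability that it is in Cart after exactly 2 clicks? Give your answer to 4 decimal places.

Sum over the intermediate state after 1 click:
P = P(Cart→Search)·P(Search→Cart) + P(Cart→Home)·P(Home→Cart) + P(Cart→Cart)·P(Cart→Cart)
  = 0.48×0.38 + 0.28×0.36 + 0.24×0.24
  = 0.1824 + 0.1008 + 0.0576 = 0.3408

0.3408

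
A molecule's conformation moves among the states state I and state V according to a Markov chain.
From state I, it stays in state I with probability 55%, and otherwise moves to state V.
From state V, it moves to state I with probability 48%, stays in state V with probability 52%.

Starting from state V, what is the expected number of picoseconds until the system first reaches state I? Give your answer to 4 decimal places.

Let t(s) be the expected number of picoseconds to first reach state I from state s, with t(state I) = 0. Conditioning on the first picosecond:
t(state V) = 1 + 0.52·t(state V)
Solving: t(state V) = 2.0833.
Expected picoseconds from state V to state I: 2.0833.

2.0833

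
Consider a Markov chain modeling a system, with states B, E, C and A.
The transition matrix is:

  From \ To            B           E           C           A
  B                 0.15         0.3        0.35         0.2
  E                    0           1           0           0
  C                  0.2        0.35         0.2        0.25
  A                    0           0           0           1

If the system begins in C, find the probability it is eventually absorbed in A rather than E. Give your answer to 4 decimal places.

0.4139

Let h(s) be the probability of absorption at A starting from transient state s. Then h(A) = 1 and h(E) = 0. By first-step analysis:
h(B) = 0.15·h(B) + 0.3·0 + 0.35·h(C) + 0.2·1
h(C) = 0.2·h(B) + 0.35·0 + 0.2·h(C) + 0.25·1
Solving: h(B) = 0.4057, h(C) = 0.4139.
Starting from C, the probability is 0.4139.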